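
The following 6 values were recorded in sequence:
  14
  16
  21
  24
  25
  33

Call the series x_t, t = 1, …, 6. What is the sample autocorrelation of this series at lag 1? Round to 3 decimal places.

Mean x̄ = (14 + 16 + 21 + 24 + 25 + 33)/6 = 22.1667
Deviations from mean: -8.1667, -6.1667, -1.1667, 1.8333, 2.8333, 10.8333
Σ(x_t−x̄)(x_{t+1}−x̄) = (50.3611) + (7.1944) + (-2.1389) + (5.1944) + (30.6944) = 91.3056
Denominator Σ(x_t−x̄)² = 234.8333
r_1 = 91.3056 / 234.8333 = 0.389

0.389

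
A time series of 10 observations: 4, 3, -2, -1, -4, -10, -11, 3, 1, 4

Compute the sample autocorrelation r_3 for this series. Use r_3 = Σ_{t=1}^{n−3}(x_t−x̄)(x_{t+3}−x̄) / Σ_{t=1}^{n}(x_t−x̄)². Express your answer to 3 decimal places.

-0.325

Mean x̄ = (4 + 3 − 2 − 1 − 4 − 10 − 11 + 3 + 1 + 4)/10 = -1.3000
Numerator Σ_{t=1}^{7}(x_t−x̄)(x_{t+3}−x̄) = -89.8700
Denominator Σ(x_t−x̄)² = 276.1000
r_3 = -89.8700 / 276.1000 = -0.325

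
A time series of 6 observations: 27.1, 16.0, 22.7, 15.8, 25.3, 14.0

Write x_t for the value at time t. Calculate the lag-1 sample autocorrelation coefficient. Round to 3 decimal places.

Mean x̄ = (27.1 + 16.0 + 22.7 + 15.8 + 25.3 + 14.0)/6 = 20.1500
Σ(x_t−x̄)(x_{t+1}−x̄) = (-28.8425) + (-10.5825) + (-11.0925) + (-22.4025) + (-31.6725) = -104.5925
Denominator Σ(x_t−x̄)² = 155.2950
r_1 = -104.5925 / 155.2950 = -0.674

-0.674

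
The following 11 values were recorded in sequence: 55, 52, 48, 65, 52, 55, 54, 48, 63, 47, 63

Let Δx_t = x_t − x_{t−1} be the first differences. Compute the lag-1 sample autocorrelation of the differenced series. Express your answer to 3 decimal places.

-0.711

First differences Δx: -3, -4, 17, -13, 3, -1, -6, 15, -16, 16
Mean of differences = 0.8000
Numerator Σ(Δx_t−Δx̄)(Δx_{t+1}−Δx̄) = -895.6400
Denominator Σ(Δx_t−Δx̄)² = 1259.6000
r_1(Δx) = -895.6400 / 1259.6000 = -0.711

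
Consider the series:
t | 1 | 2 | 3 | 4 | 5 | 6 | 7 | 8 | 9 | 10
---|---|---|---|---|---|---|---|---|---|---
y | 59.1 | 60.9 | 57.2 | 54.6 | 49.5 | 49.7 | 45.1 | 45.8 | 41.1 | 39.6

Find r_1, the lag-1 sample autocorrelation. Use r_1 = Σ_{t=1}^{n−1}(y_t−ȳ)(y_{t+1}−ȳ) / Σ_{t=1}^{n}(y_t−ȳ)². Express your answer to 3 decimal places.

0.714

Mean ȳ = (59.1 + 60.9 + 57.2 + 54.6 + 49.5 + 49.7 + 45.1 + 45.8 + 41.1 + 39.6)/10 = 50.2600
Numerator Σ_{t=1}^{9}(y_t−ȳ)(y_{t+1}−ȳ) = 359.5484
Denominator Σ(y_t−ȳ)² = 503.3040
r_1 = 359.5484 / 503.3040 = 0.714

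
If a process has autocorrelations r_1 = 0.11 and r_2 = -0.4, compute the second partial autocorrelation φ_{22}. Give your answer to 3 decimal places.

-0.417

φ_{22} = (r_2 − r_1²) / (1 − r_1²)
r_1² = (0.11)² = 0.0121
Numerator = -0.4 − 0.0121 = -0.4121; denominator = 1 − 0.0121 = 0.9879
φ_{22} = -0.4121 / 0.9879 = -0.417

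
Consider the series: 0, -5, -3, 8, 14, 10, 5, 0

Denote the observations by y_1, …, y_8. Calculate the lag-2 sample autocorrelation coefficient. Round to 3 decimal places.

-0.202

Mean ȳ = (0 − 5 − 3 + 8 + 14 + 10 + 5 + 0)/8 = 3.6250
Deviations from mean: -3.6250, -8.6250, -6.6250, 4.3750, 10.3750, 6.3750, 1.3750, -3.6250
Σ(y_t−ȳ)(y_{t+2}−ȳ) = (24.0156) + (-37.7344) + (-68.7344) + (27.8906) + (14.2656) + (-23.1094) = -63.4063
Denominator Σ(y_t−ȳ)² = 313.8750
r_2 = -63.4063 / 313.8750 = -0.202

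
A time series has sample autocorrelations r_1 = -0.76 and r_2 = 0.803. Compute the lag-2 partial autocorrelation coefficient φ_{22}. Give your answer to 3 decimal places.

0.534

φ_{22} = (r_2 − r_1²) / (1 − r_1²)
r_1² = (-0.76)² = 0.5776
Numerator = 0.803 − 0.5776 = 0.2254; denominator = 1 − 0.5776 = 0.4224
φ_{22} = 0.2254 / 0.4224 = 0.534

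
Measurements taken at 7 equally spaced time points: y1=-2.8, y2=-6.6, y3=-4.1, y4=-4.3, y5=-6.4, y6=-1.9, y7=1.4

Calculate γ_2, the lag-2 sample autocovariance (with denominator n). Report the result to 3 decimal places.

-1.688

Mean ȳ = (-2.8 − 6.6 − 4.1 − 4.3 − 6.4 − 1.9 + 1.4)/7 = -3.5286
Σ_{t=1}^{5}(y_t−ȳ)(y_{t+2}−ȳ) = -11.8145
γ_2 = -11.8145 / 7 = -1.688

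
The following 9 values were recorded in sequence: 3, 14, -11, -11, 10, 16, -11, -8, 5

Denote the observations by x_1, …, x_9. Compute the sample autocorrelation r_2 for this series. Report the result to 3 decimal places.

Mean x̄ = (3 + 14 − 11 − 11 + 10 + 16 − 11 − 8 + 5)/9 = 0.7778
Numerator Σ_{t=1}^{7}(x_t−x̄)(x_{t+2}−x̄) = -761.7654
Denominator Σ(x_t−x̄)² = 1007.5556
r_2 = -761.7654 / 1007.5556 = -0.756

-0.756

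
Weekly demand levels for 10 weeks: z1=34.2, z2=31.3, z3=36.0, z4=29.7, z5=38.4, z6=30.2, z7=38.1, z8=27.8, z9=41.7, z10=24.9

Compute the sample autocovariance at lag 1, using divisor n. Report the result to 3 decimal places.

Mean z̄ = (34.2 + 31.3 + 36.0 + 29.7 + 38.4 + 30.2 + 38.1 + 27.8 + 41.7 + 24.9)/10 = 33.2300
Σ_{t=1}^{9}(z_t−z̄)(z_{t+1}−z̄) = -208.6589
γ_1 = -208.6589 / 10 = -20.866

-20.866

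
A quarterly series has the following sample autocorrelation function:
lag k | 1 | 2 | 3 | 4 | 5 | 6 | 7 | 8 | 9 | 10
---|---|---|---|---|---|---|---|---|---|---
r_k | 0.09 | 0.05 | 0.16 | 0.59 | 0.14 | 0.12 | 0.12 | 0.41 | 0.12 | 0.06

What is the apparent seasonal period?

The largest autocorrelation is r_4 = 0.59, with a weaker echo at lag 8 (0.41); the remaining lags stay at or below 0.16.
The dominant spike at lag 4 indicates a seasonal period of 4.

4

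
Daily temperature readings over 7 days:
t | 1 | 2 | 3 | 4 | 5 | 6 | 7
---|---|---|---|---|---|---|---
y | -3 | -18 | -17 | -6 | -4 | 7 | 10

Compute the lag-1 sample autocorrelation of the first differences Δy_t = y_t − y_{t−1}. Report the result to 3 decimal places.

0.031

First differences Δy: -15, 1, 11, 2, 11, 3
Mean of differences = 2.1667
Numerator Σ(Δy_t−Δȳ)(Δy_{t+1}−Δȳ) = 14.1389
Denominator Σ(Δy_t−Δȳ)² = 452.8333
r_1(Δy) = 14.1389 / 452.8333 = 0.031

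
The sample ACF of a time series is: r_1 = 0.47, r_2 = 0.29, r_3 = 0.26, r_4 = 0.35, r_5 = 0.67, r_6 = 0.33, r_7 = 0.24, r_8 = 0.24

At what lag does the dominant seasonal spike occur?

The largest autocorrelation is r_5 = 0.67; the remaining lags stay at or below 0.47. The elevated value at lag 1 (0.47), dropping to 0.29 at lag 2, reflects decaying short-term dependence rather than seasonality.
The dominant spike at lag 5 indicates a seasonal period of 5.

5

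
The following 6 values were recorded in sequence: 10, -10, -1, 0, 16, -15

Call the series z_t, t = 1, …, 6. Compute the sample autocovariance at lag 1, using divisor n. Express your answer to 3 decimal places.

Mean z̄ = (10 − 10 − 1 + 0 + 16 − 15)/6 = 0.0000
Σ_{t=1}^{5}(z_t−z̄)(z_{t+1}−z̄) = -330.0000
γ_1 = -330.0000 / 6 = -55.000

-55.000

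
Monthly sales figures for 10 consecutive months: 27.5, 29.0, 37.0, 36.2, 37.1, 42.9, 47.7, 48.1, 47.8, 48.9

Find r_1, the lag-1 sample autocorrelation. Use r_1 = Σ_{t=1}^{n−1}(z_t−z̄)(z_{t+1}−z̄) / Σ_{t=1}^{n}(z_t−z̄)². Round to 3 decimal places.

0.688

Mean z̄ = (27.5 + 29.0 + 37.0 + 36.2 + 37.1 + 42.9 + 47.7 + 48.1 + 47.8 + 48.9)/10 = 40.2200
Numerator Σ_{t=1}^{9}(z_t−z̄)(z_{t+1}−z̄) = 400.4856
Denominator Σ(z_t−z̄)² = 581.9760
r_1 = 400.4856 / 581.9760 = 0.688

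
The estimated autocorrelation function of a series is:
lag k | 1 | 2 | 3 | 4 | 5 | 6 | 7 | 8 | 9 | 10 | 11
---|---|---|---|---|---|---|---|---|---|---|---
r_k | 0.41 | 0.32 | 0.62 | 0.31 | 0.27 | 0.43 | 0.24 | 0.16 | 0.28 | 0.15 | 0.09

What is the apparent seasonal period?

The largest autocorrelation is r_3 = 0.62, with a weaker echo at lag 6 (0.43); the remaining lags stay at or below 0.41. The elevated value at lag 1 (0.41), dropping to 0.32 at lag 2, reflects decaying short-term dependence rather than seasonality.
The dominant spike at lag 3 indicates a seasonal period of 3.

3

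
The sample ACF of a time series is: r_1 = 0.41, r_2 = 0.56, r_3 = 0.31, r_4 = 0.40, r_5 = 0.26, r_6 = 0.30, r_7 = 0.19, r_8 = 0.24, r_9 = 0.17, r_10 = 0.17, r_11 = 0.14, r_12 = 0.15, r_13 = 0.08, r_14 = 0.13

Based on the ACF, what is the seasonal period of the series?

2

The largest autocorrelation is r_2 = 0.56; the remaining lags stay at or below 0.41.
The dominant spike at lag 2 indicates a seasonal period of 2.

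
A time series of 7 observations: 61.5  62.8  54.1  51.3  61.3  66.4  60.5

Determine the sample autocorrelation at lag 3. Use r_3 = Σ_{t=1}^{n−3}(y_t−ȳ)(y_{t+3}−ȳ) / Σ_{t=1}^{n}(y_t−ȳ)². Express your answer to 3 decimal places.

-0.334

Mean ȳ = (61.5 + 62.8 + 54.1 + 51.3 + 61.3 + 66.4 + 60.5)/7 = 59.7000
Deviations from mean: 1.8000, 3.1000, -5.6000, -8.4000, 1.6000, 6.7000, 0.8000
Σ(y_t−ȳ)(y_{t+3}−ȳ) = (-15.1200) + (4.9600) + (-37.5200) + (-6.7200) = -54.4000
Denominator Σ(y_t−ȳ)² = 162.8600
r_3 = -54.4000 / 162.8600 = -0.334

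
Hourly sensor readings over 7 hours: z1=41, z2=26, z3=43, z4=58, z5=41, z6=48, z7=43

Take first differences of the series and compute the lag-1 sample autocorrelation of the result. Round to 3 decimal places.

-0.378

First differences Δz: -15, 17, 15, -17, 7, -5
Mean of differences = 0.3333
Numerator Σ(Δz_t−Δz̄)(Δz_{t+1}−Δz̄) = -416.4444
Denominator Σ(Δz_t−Δz̄)² = 1101.3333
r_1(Δz) = -416.4444 / 1101.3333 = -0.378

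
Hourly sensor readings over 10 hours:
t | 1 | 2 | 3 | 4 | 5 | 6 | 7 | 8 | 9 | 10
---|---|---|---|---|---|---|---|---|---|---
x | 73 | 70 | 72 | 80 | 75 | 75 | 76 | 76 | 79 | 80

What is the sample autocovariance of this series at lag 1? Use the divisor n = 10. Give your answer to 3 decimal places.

3.284

Mean x̄ = (73 + 70 + 72 + 80 + 75 + 75 + 76 + 76 + 79 + 80)/10 = 75.6000
Σ_{t=1}^{9}(x_t−x̄)(x_{t+1}−x̄) = 32.8400
γ_1 = 32.8400 / 10 = 3.284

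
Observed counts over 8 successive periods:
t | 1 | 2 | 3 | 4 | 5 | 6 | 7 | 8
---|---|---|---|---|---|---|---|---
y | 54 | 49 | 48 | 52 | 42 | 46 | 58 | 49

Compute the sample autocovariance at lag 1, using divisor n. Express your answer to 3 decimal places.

-3.914

Mean ȳ = (54 + 49 + 48 + 52 + 42 + 46 + 58 + 49)/8 = 49.7500
Σ_{t=1}^{7}(y_t−ȳ)(y_{t+1}−ȳ) = -31.3125
γ_1 = -31.3125 / 8 = -3.914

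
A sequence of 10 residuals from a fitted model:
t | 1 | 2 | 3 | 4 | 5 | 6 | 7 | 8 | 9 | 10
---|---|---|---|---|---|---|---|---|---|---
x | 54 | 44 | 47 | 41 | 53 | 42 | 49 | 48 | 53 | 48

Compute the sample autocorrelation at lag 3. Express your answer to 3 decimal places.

-0.496

Mean x̄ = (54 + 44 + 47 + 41 + 53 + 42 + 49 + 48 + 53 + 48)/10 = 47.9000
Σ(x_t−x̄)(x_{t+3}−x̄) = (-42.0900) + (-19.8900) + (5.3100) + (-7.5900) + (0.5100) + (-30.0900) + (0.1100) = -93.7300
Denominator Σ(x_t−x̄)² = 188.9000
r_3 = -93.7300 / 188.9000 = -0.496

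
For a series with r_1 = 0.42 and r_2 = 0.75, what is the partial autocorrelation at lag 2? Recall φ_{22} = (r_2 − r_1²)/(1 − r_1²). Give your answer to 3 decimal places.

φ_{22} = (r_2 − r_1²) / (1 − r_1²)
r_1² = (0.42)² = 0.1764
Numerator = 0.75 − 0.1764 = 0.5736; denominator = 1 − 0.1764 = 0.8236
φ_{22} = 0.5736 / 0.8236 = 0.696

0.696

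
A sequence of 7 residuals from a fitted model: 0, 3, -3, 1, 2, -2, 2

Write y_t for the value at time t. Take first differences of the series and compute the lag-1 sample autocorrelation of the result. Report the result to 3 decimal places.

First differences Δy: 3, -6, 4, 1, -4, 4
Mean of differences = 0.3333
Numerator Σ(Δy_t−Δȳ)(Δy_{t+1}−Δȳ) = -56.4444
Denominator Σ(Δy_t−Δȳ)² = 93.3333
r_1(Δy) = -56.4444 / 93.3333 = -0.605

-0.605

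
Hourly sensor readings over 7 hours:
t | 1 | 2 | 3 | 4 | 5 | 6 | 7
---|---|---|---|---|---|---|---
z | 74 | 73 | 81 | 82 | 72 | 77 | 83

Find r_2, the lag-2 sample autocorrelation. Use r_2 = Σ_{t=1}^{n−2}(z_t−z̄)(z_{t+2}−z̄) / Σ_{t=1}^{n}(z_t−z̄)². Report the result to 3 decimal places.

Mean z̄ = (74 + 73 + 81 + 82 + 72 + 77 + 83)/7 = 77.4286
Numerator Σ_{t=1}^{5}(z_t−z̄)(z_{t+2}−z̄) = -84.0816
Denominator Σ(z_t−z̄)² = 125.7143
r_2 = -84.0816 / 125.7143 = -0.669

-0.669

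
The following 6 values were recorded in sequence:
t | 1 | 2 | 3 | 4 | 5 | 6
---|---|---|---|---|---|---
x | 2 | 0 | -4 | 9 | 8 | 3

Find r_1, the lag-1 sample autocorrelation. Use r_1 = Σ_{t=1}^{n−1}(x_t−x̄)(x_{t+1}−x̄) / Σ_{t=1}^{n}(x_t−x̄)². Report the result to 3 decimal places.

Mean x̄ = (2 + 0 − 4 + 9 + 8 + 3)/6 = 3.0000
Deviations from mean: -1.0000, -3.0000, -7.0000, 6.0000, 5.0000, 0.0000
Σ(x_t−x̄)(x_{t+1}−x̄) = (3.0000) + (21.0000) + (-42.0000) + (30.0000) + (0.0000) = 12.0000
Denominator Σ(x_t−x̄)² = 120.0000
r_1 = 12.0000 / 120.0000 = 0.100

0.100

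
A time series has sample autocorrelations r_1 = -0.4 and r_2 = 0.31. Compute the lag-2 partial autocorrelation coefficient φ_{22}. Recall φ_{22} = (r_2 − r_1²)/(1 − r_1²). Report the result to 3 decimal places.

φ_{22} = (r_2 − r_1²) / (1 − r_1²)
r_1² = (-0.4)² = 0.16
Numerator = 0.31 − 0.1600 = 0.1500; denominator = 1 − 0.1600 = 0.8400
φ_{22} = 0.1500 / 0.8400 = 0.179

0.179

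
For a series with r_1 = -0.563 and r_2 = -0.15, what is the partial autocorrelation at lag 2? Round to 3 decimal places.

φ_{22} = (r_2 − r_1²) / (1 − r_1²)
r_1² = (-0.563)² = 0.316969
Numerator = -0.15 − 0.3170 = -0.4670; denominator = 1 − 0.3170 = 0.6830
φ_{22} = -0.4670 / 0.6830 = -0.684

-0.684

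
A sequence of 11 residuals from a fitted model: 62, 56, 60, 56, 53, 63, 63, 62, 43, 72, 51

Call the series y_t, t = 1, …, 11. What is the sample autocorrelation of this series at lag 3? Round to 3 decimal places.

Mean ȳ = (62 + 56 + 60 + 56 + 53 + 63 + 63 + 62 + 43 + 72 + 51)/11 = 58.2727
Numerator Σ_{t=1}^{8}(y_t−ȳ)(y_{t+3}−ȳ) = -53.1322
Denominator Σ(y_t−ȳ)² = 588.1818
r_3 = -53.1322 / 588.1818 = -0.090

-0.090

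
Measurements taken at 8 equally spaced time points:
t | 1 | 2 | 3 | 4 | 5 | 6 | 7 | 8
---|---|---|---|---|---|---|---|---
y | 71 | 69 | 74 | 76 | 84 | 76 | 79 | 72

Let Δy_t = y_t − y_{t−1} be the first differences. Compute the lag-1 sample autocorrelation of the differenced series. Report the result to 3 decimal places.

-0.432

First differences Δy: -2, 5, 2, 8, -8, 3, -7
Mean of differences = 0.1429
Numerator Σ(Δy_t−Δȳ)(Δy_{t+1}−Δȳ) = -94.4490
Denominator Σ(Δy_t−Δȳ)² = 218.8571
r_1(Δy) = -94.4490 / 218.8571 = -0.432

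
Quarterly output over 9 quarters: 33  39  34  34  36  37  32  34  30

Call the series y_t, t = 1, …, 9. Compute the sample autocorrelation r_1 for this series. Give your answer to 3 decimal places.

-0.134

Mean ȳ = (33 + 39 + 34 + 34 + 36 + 37 + 32 + 34 + 30)/9 = 34.3333
Numerator Σ_{t=1}^{8}(y_t−ȳ)(y_{t+1}−ȳ) = -7.7778
Denominator Σ(y_t−ȳ)² = 58.0000
r_1 = -7.7778 / 58.0000 = -0.134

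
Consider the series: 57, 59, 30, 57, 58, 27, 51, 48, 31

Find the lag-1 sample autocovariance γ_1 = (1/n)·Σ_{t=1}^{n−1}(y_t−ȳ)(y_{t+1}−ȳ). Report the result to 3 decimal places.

Mean ȳ = (57 + 59 + 30 + 57 + 58 + 27 + 51 + 48 + 31)/9 = 46.4444
Σ_{t=1}^{8}(y_t−ȳ)(y_{t+1}−ȳ) = -455.7531
γ_1 = -455.7531 / 9 = -50.639

-50.639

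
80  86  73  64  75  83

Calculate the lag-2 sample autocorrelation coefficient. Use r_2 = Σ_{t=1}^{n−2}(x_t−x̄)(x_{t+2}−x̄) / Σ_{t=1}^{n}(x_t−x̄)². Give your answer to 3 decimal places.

Mean x̄ = (80 + 86 + 73 + 64 + 75 + 83)/6 = 76.8333
Deviations from mean: 3.1667, 9.1667, -3.8333, -12.8333, -1.8333, 6.1667
Numerator Σ_{t=1}^{4}(x_t−x̄)(x_{t+2}−x̄) = -201.8889
Denominator Σ(x_t−x̄)² = 314.8333
r_2 = -201.8889 / 314.8333 = -0.641

-0.641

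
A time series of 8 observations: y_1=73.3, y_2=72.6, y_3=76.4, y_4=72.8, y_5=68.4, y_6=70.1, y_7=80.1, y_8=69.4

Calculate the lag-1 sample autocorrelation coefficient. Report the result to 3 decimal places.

-0.323

Mean ȳ = (73.3 + 72.6 + 76.4 + 72.8 + 68.4 + 70.1 + 80.1 + 69.4)/8 = 72.8875
Deviations from mean: 0.4125, -0.2875, 3.5125, -0.0875, -4.4875, -2.7875, 7.2125, -3.4875
Σ(y_t−ȳ)(y_{t+1}−ȳ) = (-0.1186) + (-1.0098) + (-0.3073) + (0.3927) + (12.5089) + (-20.1048) + (-25.1536) = -33.7927
Denominator Σ(y_t−ȳ)² = 104.6888
r_1 = -33.7927 / 104.6888 = -0.323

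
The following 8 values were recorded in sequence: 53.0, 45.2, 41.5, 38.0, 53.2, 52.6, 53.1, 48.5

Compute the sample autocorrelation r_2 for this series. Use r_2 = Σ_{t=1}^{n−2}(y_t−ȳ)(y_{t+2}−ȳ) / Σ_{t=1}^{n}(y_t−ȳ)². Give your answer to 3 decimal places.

-0.219

Mean ȳ = (53.0 + 45.2 + 41.5 + 38.0 + 53.2 + 52.6 + 53.1 + 48.5)/8 = 48.1375
Deviations from mean: 4.8625, -2.9375, -6.6375, -10.1375, 5.0625, 4.4625, 4.9625, 0.3625
Σ(y_t−ȳ)(y_{t+2}−ȳ) = (-32.2748) + (29.7789) + (-33.6023) + (-45.2386) + (25.1227) + (1.6177) = -54.5966
Denominator Σ(y_t−ȳ)² = 249.3988
r_2 = -54.5966 / 249.3988 = -0.219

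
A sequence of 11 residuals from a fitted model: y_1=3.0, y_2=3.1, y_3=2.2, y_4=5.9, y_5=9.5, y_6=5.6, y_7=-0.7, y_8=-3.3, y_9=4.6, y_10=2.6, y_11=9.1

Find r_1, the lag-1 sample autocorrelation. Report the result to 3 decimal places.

0.216

Mean ȳ = (3.0 + 3.1 + 2.2 + 5.9 + 9.5 + 5.6 − 0.7 − 3.3 + 4.6 + 2.6 + 9.1)/11 = 3.7818
Numerator Σ_{t=1}^{10}(y_t−ȳ)(y_{t+1}−ȳ) = 31.3142
Denominator Σ(y_t−ȳ)² = 144.6564
r_1 = 31.3142 / 144.6564 = 0.216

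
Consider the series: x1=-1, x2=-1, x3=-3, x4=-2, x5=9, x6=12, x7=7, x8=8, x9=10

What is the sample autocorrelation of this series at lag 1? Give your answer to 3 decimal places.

Mean x̄ = (-1 − 1 − 3 − 2 + 9 + 12 + 7 + 8 + 10)/9 = 4.3333
Numerator Σ_{t=1}^{8}(x_t−x̄)(x_{t+1}−x̄) = 171.2222
Denominator Σ(x_t−x̄)² = 284.0000
r_1 = 171.2222 / 284.0000 = 0.603

0.603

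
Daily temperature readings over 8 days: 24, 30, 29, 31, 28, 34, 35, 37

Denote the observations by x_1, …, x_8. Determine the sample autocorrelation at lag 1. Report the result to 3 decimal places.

0.290

Mean x̄ = (24 + 30 + 29 + 31 + 28 + 34 + 35 + 37)/8 = 31.0000
Σ(x_t−x̄)(x_{t+1}−x̄) = (7.0000) + (2.0000) + (0.0000) + (0.0000) + (-9.0000) + (12.0000) + (24.0000) = 36.0000
Denominator Σ(x_t−x̄)² = 124.0000
r_1 = 36.0000 / 124.0000 = 0.290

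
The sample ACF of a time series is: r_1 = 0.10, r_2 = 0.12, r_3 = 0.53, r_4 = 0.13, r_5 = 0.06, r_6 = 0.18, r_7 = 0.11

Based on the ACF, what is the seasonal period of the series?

The largest autocorrelation is r_3 = 0.53, with a weaker echo at lag 6 (0.18); the remaining lags stay at or below 0.13.
The dominant spike at lag 3 indicates a seasonal period of 3.

3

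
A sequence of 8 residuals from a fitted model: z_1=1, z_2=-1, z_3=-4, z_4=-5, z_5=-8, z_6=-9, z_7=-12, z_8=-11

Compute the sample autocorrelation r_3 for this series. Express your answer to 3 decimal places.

-0.034

Mean z̄ = (1 − 1 − 4 − 5 − 8 − 9 − 12 − 11)/8 = -6.1250
Deviations from mean: 7.1250, 5.1250, 2.1250, 1.1250, -1.8750, -2.8750, -5.8750, -4.8750
Σ(z_t−z̄)(z_{t+3}−z̄) = (8.0156) + (-9.6094) + (-6.1094) + (-6.6094) + (9.1406) = -5.1719
Denominator Σ(z_t−z̄)² = 152.8750
r_3 = -5.1719 / 152.8750 = -0.034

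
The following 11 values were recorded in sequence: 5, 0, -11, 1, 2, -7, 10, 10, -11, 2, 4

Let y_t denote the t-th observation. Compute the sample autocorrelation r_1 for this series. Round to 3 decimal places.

-0.214

Mean ȳ = (5 + 0 − 11 + 1 + 2 − 7 + 10 + 10 − 11 + 2 + 4)/11 = 0.4545
Numerator Σ_{t=1}^{10}(y_t−ȳ)(y_{t+1}−ȳ) = -115.3884
Denominator Σ(y_t−ȳ)² = 538.7273
r_1 = -115.3884 / 538.7273 = -0.214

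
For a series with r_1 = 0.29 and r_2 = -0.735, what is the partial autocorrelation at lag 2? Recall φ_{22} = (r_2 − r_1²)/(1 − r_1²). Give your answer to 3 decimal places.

-0.894

φ_{22} = (r_2 − r_1²) / (1 − r_1²)
r_1² = (0.29)² = 0.0841
Numerator = -0.735 − 0.0841 = -0.8191; denominator = 1 − 0.0841 = 0.9159
φ_{22} = -0.8191 / 0.9159 = -0.894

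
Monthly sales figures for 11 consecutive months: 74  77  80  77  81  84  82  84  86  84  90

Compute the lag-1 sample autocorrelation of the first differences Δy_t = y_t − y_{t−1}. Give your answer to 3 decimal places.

-0.456

First differences Δy: 3, 3, -3, 4, 3, -2, 2, 2, -2, 6
Mean of differences = 1.6000
Numerator Σ(Δy_t−Δȳ)(Δy_{t+1}−Δȳ) = -35.7600
Denominator Σ(Δy_t−Δȳ)² = 78.4000
r_1(Δy) = -35.7600 / 78.4000 = -0.456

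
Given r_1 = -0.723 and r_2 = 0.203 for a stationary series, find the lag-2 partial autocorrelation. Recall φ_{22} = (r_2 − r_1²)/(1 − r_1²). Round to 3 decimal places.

φ_{22} = (r_2 − r_1²) / (1 − r_1²)
r_1² = (-0.723)² = 0.522729
Numerator = 0.203 − 0.5227 = -0.3197; denominator = 1 − 0.5227 = 0.4773
φ_{22} = -0.3197 / 0.4773 = -0.670

-0.670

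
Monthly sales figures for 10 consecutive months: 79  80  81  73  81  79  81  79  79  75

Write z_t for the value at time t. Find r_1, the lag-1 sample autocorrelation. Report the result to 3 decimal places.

Mean z̄ = (79 + 80 + 81 + 73 + 81 + 79 + 81 + 79 + 79 + 75)/10 = 78.7000
Numerator Σ_{t=1}^{9}(z_t−z̄)(z_{t+1}−z̄) = -21.7900
Denominator Σ(z_t−z̄)² = 64.1000
r_1 = -21.7900 / 64.1000 = -0.340

-0.340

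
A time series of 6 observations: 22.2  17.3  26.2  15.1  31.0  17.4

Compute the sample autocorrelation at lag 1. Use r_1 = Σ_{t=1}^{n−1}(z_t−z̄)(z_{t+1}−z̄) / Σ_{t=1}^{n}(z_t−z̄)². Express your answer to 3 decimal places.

-0.811

Mean z̄ = (22.2 + 17.3 + 26.2 + 15.1 + 31.0 + 17.4)/6 = 21.5333
Deviations from mean: 0.6667, -4.2333, 4.6667, -6.4333, 9.4667, -4.1333
Σ(z_t−z̄)(z_{t+1}−z̄) = (-2.8222) + (-19.7556) + (-30.0222) + (-60.9022) + (-39.1289) = -152.6311
Denominator Σ(z_t−z̄)² = 188.2333
r_1 = -152.6311 / 188.2333 = -0.811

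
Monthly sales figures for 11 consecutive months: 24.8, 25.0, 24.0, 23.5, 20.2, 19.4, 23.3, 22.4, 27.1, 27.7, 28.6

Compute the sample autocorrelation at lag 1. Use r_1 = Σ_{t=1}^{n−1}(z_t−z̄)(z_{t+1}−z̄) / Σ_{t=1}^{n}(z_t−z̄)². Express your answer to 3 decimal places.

Mean z̄ = (24.8 + 25.0 + 24.0 + 23.5 + 20.2 + 19.4 + 23.3 + 22.4 + 27.1 + 27.7 + 28.6)/11 = 24.1818
Numerator Σ_{t=1}^{10}(z_t−z̄)(z_{t+1}−z̄) = 48.6351
Denominator Σ(z_t−z̄)² = 84.6364
r_1 = 48.6351 / 84.6364 = 0.575

0.575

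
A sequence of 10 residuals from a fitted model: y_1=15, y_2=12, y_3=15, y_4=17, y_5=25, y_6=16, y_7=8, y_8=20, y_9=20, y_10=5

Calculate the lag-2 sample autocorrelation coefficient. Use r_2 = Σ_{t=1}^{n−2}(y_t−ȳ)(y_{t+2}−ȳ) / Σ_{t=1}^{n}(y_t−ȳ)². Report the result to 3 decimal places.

-0.505

Mean ȳ = (15 + 12 + 15 + 17 + 25 + 16 + 8 + 20 + 20 + 5)/10 = 15.3000
Numerator Σ_{t=1}^{8}(y_t−ȳ)(y_{t+2}−ȳ) = -157.4800
Denominator Σ(y_t−ȳ)² = 312.1000
r_2 = -157.4800 / 312.1000 = -0.505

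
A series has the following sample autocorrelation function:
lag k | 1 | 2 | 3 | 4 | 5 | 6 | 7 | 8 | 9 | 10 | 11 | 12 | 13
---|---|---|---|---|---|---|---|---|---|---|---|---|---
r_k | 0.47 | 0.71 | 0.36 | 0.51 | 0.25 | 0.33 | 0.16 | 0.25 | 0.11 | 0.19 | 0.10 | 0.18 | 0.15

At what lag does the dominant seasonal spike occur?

The largest autocorrelation is r_2 = 0.71, with a weaker echo at lag 4 (0.51); the remaining lags stay at or below 0.47.
The dominant spike at lag 2 indicates a seasonal period of 2.

2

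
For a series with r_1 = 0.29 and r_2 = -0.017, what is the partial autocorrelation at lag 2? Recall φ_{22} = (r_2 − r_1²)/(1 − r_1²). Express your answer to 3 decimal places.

-0.110

φ_{22} = (r_2 − r_1²) / (1 − r_1²)
r_1² = (0.29)² = 0.0841
Numerator = -0.017 − 0.0841 = -0.1011; denominator = 1 − 0.0841 = 0.9159
φ_{22} = -0.1011 / 0.9159 = -0.110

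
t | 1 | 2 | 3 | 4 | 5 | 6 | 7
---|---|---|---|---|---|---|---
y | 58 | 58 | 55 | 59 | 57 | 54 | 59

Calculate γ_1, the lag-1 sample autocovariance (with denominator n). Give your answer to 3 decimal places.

Mean ȳ = (58 + 58 + 55 + 59 + 57 + 54 + 59)/7 = 57.1429
Σ_{t=1}^{6}(y_t−ȳ)(y_{t+1}−ȳ) = -10.7347
γ_1 = -10.7347 / 7 = -1.534

-1.534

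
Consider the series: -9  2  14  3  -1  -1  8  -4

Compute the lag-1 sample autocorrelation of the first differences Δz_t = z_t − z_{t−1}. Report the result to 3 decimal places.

First differences Δz: 11, 12, -11, -4, 0, 9, -12
Mean of differences = 0.7143
Numerator Σ(Δz_t−Δz̄)(Δz_{t+1}−Δz̄) = -68.7959
Denominator Σ(Δz_t−Δz̄)² = 623.4286
r_1(Δz) = -68.7959 / 623.4286 = -0.110

-0.110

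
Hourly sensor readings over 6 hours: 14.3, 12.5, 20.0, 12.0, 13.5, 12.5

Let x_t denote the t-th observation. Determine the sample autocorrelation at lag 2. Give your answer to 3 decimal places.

0.095

Mean x̄ = (14.3 + 12.5 + 20.0 + 12.0 + 13.5 + 12.5)/6 = 14.1333
Deviations from mean: 0.1667, -1.6333, 5.8667, -2.1333, -0.6333, -1.6333
Σ(x_t−x̄)(x_{t+2}−x̄) = (0.9778) + (3.4844) + (-3.7156) + (3.4844) = 4.2311
Denominator Σ(x_t−x̄)² = 44.7333
r_2 = 4.2311 / 44.7333 = 0.095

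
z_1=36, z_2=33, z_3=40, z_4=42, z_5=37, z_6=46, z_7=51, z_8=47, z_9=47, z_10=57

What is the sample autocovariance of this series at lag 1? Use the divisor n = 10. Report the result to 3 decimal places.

21.924

Mean z̄ = (36 + 33 + 40 + 42 + 37 + 46 + 51 + 47 + 47 + 57)/10 = 43.6000
Σ_{t=1}^{9}(z_t−z̄)(z_{t+1}−z̄) = 219.2400
γ_1 = 219.2400 / 10 = 21.924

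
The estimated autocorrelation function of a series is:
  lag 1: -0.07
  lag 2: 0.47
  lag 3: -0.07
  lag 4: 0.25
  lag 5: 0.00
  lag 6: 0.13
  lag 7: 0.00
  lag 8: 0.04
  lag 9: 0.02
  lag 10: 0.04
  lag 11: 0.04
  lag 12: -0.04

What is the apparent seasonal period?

The largest autocorrelation is r_2 = 0.47, with a weaker echo at lag 4 (0.25); the remaining lags stay at or below 0.13.
The dominant spike at lag 2 indicates a seasonal period of 2.

2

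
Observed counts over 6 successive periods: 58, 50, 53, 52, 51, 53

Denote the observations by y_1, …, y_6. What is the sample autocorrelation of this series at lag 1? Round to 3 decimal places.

Mean ȳ = (58 + 50 + 53 + 52 + 51 + 53)/6 = 52.8333
Deviations from mean: 5.1667, -2.8333, 0.1667, -0.8333, -1.8333, 0.1667
Σ(y_t−ȳ)(y_{t+1}−ȳ) = (-14.6389) + (-0.4722) + (-0.1389) + (1.5278) + (-0.3056) = -14.0278
Denominator Σ(y_t−ȳ)² = 38.8333
r_1 = -14.0278 / 38.8333 = -0.361

-0.361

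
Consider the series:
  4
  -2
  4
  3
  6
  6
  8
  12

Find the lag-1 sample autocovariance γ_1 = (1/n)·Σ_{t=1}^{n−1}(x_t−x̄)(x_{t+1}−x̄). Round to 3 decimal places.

4.951

Mean x̄ = (4 − 2 + 4 + 3 + 6 + 6 + 8 + 12)/8 = 5.1250
Σ_{t=1}^{7}(x_t−x̄)(x_{t+1}−x̄) = 39.6094
γ_1 = 39.6094 / 8 = 4.951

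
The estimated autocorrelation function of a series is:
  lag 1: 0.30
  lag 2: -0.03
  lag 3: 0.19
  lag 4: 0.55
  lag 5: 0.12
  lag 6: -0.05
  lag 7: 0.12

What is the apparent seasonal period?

4

The largest autocorrelation is r_4 = 0.55; the remaining lags stay at or below 0.30.
The dominant spike at lag 4 indicates a seasonal period of 4.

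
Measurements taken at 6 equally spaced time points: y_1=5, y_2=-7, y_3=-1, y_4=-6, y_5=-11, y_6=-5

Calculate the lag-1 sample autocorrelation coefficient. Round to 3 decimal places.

Mean ȳ = (5 − 7 − 1 − 6 − 11 − 5)/6 = -4.1667
Numerator Σ_{t=1}^{5}(y_t−ȳ)(y_{t+1}−ȳ) = -22.5278
Denominator Σ(y_t−ȳ)² = 152.8333
r_1 = -22.5278 / 152.8333 = -0.147

-0.147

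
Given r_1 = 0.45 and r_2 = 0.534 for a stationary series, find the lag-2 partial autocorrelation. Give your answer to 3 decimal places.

0.416

φ_{22} = (r_2 − r_1²) / (1 − r_1²)
r_1² = (0.45)² = 0.2025
Numerator = 0.534 − 0.2025 = 0.3315; denominator = 1 − 0.2025 = 0.7975
φ_{22} = 0.3315 / 0.7975 = 0.416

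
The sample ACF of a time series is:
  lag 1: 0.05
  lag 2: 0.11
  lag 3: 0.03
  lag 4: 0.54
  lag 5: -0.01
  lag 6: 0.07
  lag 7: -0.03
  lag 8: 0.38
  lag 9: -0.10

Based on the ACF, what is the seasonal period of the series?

4

The largest autocorrelation is r_4 = 0.54, with a weaker echo at lag 8 (0.38); the remaining lags stay at or below 0.11.
The dominant spike at lag 4 indicates a seasonal period of 4.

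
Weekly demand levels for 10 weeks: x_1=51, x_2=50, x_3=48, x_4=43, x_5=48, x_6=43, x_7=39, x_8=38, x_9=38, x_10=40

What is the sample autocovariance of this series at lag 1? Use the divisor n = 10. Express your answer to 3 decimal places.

14.796

Mean x̄ = (51 + 50 + 48 + 43 + 48 + 43 + 39 + 38 + 38 + 40)/10 = 43.8000
Σ_{t=1}^{9}(x_t−x̄)(x_{t+1}−x̄) = 147.9600
γ_1 = 147.9600 / 10 = 14.796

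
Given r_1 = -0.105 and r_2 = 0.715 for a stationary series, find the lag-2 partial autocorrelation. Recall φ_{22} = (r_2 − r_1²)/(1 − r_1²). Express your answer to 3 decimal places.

0.712

φ_{22} = (r_2 − r_1²) / (1 − r_1²)
r_1² = (-0.105)² = 0.011025
Numerator = 0.715 − 0.0110 = 0.7040; denominator = 1 − 0.0110 = 0.9890
φ_{22} = 0.7040 / 0.9890 = 0.712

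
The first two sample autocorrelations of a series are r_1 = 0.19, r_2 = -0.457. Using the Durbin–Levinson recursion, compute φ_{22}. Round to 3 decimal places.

φ_{22} = (r_2 − r_1²) / (1 − r_1²)
r_1² = (0.19)² = 0.0361
Numerator = -0.457 − 0.0361 = -0.4931; denominator = 1 − 0.0361 = 0.9639
φ_{22} = -0.4931 / 0.9639 = -0.512

-0.512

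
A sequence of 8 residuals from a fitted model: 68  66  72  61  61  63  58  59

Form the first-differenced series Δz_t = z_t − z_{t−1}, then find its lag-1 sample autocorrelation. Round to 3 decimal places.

First differences Δz: -2, 6, -11, 0, 2, -5, 1
Mean of differences = -1.2857
Numerator Σ(Δz_t−Δz̄)(Δz_{t+1}−Δz̄) = -104.9388
Denominator Σ(Δz_t−Δz̄)² = 179.4286
r_1(Δz) = -104.9388 / 179.4286 = -0.585

-0.585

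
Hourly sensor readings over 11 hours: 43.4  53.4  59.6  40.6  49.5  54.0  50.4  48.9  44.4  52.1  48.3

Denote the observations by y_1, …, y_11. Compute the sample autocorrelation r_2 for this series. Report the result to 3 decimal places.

Mean ȳ = (43.4 + 53.4 + 59.6 + 40.6 + 49.5 + 54.0 + 50.4 + 48.9 + 44.4 + 52.1 + 48.3)/11 = 49.5091
Numerator Σ_{t=1}^{9}(y_t−ȳ)(y_{t+2}−ȳ) = -139.1083
Denominator Σ(y_t−ȳ)² = 289.2691
r_2 = -139.1083 / 289.2691 = -0.481

-0.481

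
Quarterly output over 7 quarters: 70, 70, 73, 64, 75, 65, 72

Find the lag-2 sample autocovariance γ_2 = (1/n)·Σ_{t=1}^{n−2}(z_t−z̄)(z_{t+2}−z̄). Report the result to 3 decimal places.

Mean z̄ = (70 + 70 + 73 + 64 + 75 + 65 + 72)/7 = 69.8571
Deviations: 0.1429, 0.1429, 3.1429, -5.8571, 5.1429, -4.8571, 2.1429
Σ_{t=1}^{5}(z_t−z̄)(z_{t+2}−z̄) = 55.2449
γ_2 = 55.2449 / 7 = 7.892

7.892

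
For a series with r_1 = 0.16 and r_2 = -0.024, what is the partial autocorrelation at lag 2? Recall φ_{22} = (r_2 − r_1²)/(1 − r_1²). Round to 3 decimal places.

-0.051

φ_{22} = (r_2 − r_1²) / (1 − r_1²)
r_1² = (0.16)² = 0.0256
Numerator = -0.024 − 0.0256 = -0.0496; denominator = 1 − 0.0256 = 0.9744
φ_{22} = -0.0496 / 0.9744 = -0.051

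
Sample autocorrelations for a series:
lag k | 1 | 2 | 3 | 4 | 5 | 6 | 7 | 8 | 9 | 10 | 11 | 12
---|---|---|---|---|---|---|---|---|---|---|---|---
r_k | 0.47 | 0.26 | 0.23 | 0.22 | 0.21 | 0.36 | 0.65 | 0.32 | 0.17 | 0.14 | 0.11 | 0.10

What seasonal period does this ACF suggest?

The largest autocorrelation is r_7 = 0.65; the remaining lags stay at or below 0.47. The elevated value at lag 1 (0.47), dropping to 0.26 at lag 2, reflects decaying short-term dependence rather than seasonality.
The dominant spike at lag 7 indicates a seasonal period of 7.

7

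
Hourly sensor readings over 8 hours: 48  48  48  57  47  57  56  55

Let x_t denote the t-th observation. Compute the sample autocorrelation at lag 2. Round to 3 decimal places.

Mean x̄ = (48 + 48 + 48 + 57 + 47 + 57 + 56 + 55)/8 = 52.0000
Deviations from mean: -4.0000, -4.0000, -4.0000, 5.0000, -5.0000, 5.0000, 4.0000, 3.0000
Σ(x_t−x̄)(x_{t+2}−x̄) = (16.0000) + (-20.0000) + (20.0000) + (25.0000) + (-20.0000) + (15.0000) = 36.0000
Denominator Σ(x_t−x̄)² = 148.0000
r_2 = 36.0000 / 148.0000 = 0.243

0.243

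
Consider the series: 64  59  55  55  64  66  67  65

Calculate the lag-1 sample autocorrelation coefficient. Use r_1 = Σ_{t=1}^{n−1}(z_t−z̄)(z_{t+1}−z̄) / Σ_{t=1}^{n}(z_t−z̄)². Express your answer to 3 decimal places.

Mean z̄ = (64 + 59 + 55 + 55 + 64 + 66 + 67 + 65)/8 = 61.8750
Deviations from mean: 2.1250, -2.8750, -6.8750, -6.8750, 2.1250, 4.1250, 5.1250, 3.1250
Numerator Σ_{t=1}^{7}(z_t−z̄)(z_{t+1}−z̄) = 92.2344
Denominator Σ(z_t−z̄)² = 164.8750
r_1 = 92.2344 / 164.8750 = 0.559

0.559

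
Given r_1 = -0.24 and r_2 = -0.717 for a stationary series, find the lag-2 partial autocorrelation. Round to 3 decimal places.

φ_{22} = (r_2 − r_1²) / (1 − r_1²)
r_1² = (-0.24)² = 0.0576
Numerator = -0.717 − 0.0576 = -0.7746; denominator = 1 − 0.0576 = 0.9424
φ_{22} = -0.7746 / 0.9424 = -0.822

-0.822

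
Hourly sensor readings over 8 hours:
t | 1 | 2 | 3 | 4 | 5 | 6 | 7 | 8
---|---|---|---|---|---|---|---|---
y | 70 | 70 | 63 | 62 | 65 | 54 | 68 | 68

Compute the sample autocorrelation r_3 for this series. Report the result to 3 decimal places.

-0.010

Mean ȳ = (70 + 70 + 63 + 62 + 65 + 54 + 68 + 68)/8 = 65.0000
Σ(y_t−ȳ)(y_{t+3}−ȳ) = (-15.0000) + (0.0000) + (22.0000) + (-9.0000) + (0.0000) = -2.0000
Denominator Σ(y_t−ȳ)² = 202.0000
r_3 = -2.0000 / 202.0000 = -0.010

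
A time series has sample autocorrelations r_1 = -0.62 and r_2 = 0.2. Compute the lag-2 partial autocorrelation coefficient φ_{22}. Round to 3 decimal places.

-0.300

φ_{22} = (r_2 − r_1²) / (1 − r_1²)
r_1² = (-0.62)² = 0.3844
Numerator = 0.2 − 0.3844 = -0.1844; denominator = 1 − 0.3844 = 0.6156
φ_{22} = -0.1844 / 0.6156 = -0.300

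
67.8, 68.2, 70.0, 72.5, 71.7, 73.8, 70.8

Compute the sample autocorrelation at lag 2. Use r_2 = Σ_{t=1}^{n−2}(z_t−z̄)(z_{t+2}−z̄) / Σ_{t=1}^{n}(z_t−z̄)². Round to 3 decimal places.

Mean z̄ = (67.8 + 68.2 + 70.0 + 72.5 + 71.7 + 73.8 + 70.8)/7 = 70.6857
Σ(z_t−z̄)(z_{t+2}−z̄) = (1.9788) + (-4.5098) + (-0.6955) + (5.6502) + (0.1159) = 2.5396
Denominator Σ(z_t−z̄)² = 29.0086
r_2 = 2.5396 / 29.0086 = 0.088

0.088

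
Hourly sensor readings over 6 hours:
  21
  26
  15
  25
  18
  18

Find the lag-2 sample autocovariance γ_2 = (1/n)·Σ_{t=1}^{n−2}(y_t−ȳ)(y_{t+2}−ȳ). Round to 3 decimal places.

4.083

Mean ȳ = (21 + 26 + 15 + 25 + 18 + 18)/6 = 20.5000
Deviations: 0.5000, 5.5000, -5.5000, 4.5000, -2.5000, -2.5000
Σ_{t=1}^{4}(y_t−ȳ)(y_{t+2}−ȳ) = 24.5000
γ_2 = 24.5000 / 6 = 4.083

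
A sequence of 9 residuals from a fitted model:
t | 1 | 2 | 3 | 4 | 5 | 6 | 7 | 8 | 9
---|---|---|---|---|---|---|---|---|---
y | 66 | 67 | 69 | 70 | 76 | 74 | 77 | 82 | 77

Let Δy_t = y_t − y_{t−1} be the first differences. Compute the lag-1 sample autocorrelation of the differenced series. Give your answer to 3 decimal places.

First differences Δy: 1, 2, 1, 6, -2, 3, 5, -5
Mean of differences = 1.3750
Numerator Σ(Δy_t−Δȳ)(Δy_{t+1}−Δȳ) = -40.5156
Denominator Σ(Δy_t−Δȳ)² = 89.8750
r_1(Δy) = -40.5156 / 89.8750 = -0.451

-0.451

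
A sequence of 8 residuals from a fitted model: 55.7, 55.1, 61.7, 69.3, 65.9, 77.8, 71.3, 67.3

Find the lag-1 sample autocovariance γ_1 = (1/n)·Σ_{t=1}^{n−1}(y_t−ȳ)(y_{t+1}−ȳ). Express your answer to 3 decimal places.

Mean ȳ = (55.7 + 55.1 + 61.7 + 69.3 + 65.9 + 77.8 + 71.3 + 67.3)/8 = 65.5125
Deviations: -9.8125, -10.4125, -3.8125, 3.7875, 0.3875, 12.2875, 5.7875, 1.7875
Σ_{t=1}^{7}(y_t−ȳ)(y_{t+1}−ȳ) = 215.1186
γ_1 = 215.1186 / 8 = 26.890

26.890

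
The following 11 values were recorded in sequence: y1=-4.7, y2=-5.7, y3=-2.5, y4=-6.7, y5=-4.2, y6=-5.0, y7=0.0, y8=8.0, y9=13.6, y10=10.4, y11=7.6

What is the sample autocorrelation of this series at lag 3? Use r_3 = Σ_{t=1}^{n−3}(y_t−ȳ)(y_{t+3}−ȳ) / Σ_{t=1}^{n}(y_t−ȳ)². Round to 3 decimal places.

0.058

Mean ȳ = (-4.7 − 5.7 − 2.5 − 6.7 − 4.2 − 5.0 + 0.0 + 8.0 + 13.6 + 10.4 + 7.6)/11 = 0.9818
Numerator Σ_{t=1}^{8}(y_t−ȳ)(y_{t+3}−ȳ) = 31.9945
Denominator Σ(y_t−ȳ)² = 552.6364
r_3 = 31.9945 / 552.6364 = 0.058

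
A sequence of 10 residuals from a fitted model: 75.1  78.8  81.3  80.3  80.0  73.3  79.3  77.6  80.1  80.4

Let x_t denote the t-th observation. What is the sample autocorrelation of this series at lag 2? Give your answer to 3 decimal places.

-0.148

Mean x̄ = (75.1 + 78.8 + 81.3 + 80.3 + 80.0 + 73.3 + 79.3 + 77.6 + 80.1 + 80.4)/10 = 78.6200
Numerator Σ_{t=1}^{8}(x_t−x̄)(x_{t+2}−x̄) = -8.8148
Denominator Σ(x_t−x̄)² = 59.4960
r_2 = -8.8148 / 59.4960 = -0.148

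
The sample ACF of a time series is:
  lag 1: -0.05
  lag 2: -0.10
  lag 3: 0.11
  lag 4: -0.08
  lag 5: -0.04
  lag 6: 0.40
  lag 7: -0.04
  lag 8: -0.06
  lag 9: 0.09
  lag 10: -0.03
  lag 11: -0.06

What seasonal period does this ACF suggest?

The largest autocorrelation is r_6 = 0.40; the remaining lags stay at or below 0.11.
The dominant spike at lag 6 indicates a seasonal period of 6.

6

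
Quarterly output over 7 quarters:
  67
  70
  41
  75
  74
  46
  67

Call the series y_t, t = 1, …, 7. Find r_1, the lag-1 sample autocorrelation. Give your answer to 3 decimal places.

Mean ȳ = (67 + 70 + 41 + 75 + 74 + 46 + 67)/7 = 62.8571
Deviations from mean: 4.1429, 7.1429, -21.8571, 12.1429, 11.1429, -16.8571, 4.1429
Numerator Σ_{t=1}^{6}(y_t−ȳ)(y_{t+1}−ȳ) = -514.3061
Denominator Σ(y_t−ȳ)² = 1118.8571
r_1 = -514.3061 / 1118.8571 = -0.460

-0.460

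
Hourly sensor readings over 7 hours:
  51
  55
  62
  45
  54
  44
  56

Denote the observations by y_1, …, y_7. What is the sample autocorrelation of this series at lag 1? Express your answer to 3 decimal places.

-0.435

Mean ȳ = (51 + 55 + 62 + 45 + 54 + 44 + 56)/7 = 52.4286
Σ(y_t−ȳ)(y_{t+1}−ȳ) = (-3.6735) + (24.6122) + (-71.1020) + (-11.6735) + (-13.2449) + (-30.1020) = -105.1837
Denominator Σ(y_t−ȳ)² = 241.7143
r_1 = -105.1837 / 241.7143 = -0.435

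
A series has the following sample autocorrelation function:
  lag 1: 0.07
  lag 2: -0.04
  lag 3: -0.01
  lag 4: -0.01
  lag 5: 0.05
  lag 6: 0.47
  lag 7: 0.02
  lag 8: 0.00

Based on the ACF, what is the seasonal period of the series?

6

The largest autocorrelation is r_6 = 0.47; the remaining lags stay at or below 0.07.
The dominant spike at lag 6 indicates a seasonal period of 6.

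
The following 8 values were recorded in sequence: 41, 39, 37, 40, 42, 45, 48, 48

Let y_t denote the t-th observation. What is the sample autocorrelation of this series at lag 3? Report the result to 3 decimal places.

Mean ȳ = (41 + 39 + 37 + 40 + 42 + 45 + 48 + 48)/8 = 42.5000
Deviations from mean: -1.5000, -3.5000, -5.5000, -2.5000, -0.5000, 2.5000, 5.5000, 5.5000
Σ(y_t−ȳ)(y_{t+3}−ȳ) = (3.7500) + (1.7500) + (-13.7500) + (-13.7500) + (-2.7500) = -24.7500
Denominator Σ(y_t−ȳ)² = 118.0000
r_3 = -24.7500 / 118.0000 = -0.210

-0.210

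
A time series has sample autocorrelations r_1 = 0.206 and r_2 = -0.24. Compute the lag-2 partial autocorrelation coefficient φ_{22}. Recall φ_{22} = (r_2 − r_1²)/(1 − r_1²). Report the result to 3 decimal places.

-0.295

φ_{22} = (r_2 − r_1²) / (1 − r_1²)
r_1² = (0.206)² = 0.042436
Numerator = -0.24 − 0.0424 = -0.2824; denominator = 1 − 0.0424 = 0.9576
φ_{22} = -0.2824 / 0.9576 = -0.295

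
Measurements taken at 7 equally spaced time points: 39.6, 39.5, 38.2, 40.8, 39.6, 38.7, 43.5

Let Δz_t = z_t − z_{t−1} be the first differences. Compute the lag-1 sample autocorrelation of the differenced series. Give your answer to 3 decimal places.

-0.305

First differences Δz: -0.1, -1.3, 2.6, -1.2, -0.9, 4.8
Mean of differences = 0.6500
Numerator Σ(Δz_t−Δz̄)(Δz_{t+1}−Δz̄) = -9.5125
Denominator Σ(Δz_t−Δz̄)² = 31.2150
r_1(Δz) = -9.5125 / 31.2150 = -0.305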